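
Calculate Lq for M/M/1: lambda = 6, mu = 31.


rho = 6/31; Lq = rho^2/(1-rho) = 0.05

0.05


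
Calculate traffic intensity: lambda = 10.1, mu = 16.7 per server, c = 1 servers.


rho = lambda / (c * mu) = 10.1 / (1 * 16.7) = 0.6048

0.6048


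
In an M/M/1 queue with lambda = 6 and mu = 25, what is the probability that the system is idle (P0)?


P0 = 1 - rho = 1 - 6/25 = 0.76

0.76


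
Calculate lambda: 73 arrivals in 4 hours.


lambda = total arrivals / time = 73 / 4 = 18.25 per hour

18.25 per hour


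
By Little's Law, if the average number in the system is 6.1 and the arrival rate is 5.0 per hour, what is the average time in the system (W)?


W = L / lambda = 6.1 / 5.0 = 1.22 hours

1.22 hours


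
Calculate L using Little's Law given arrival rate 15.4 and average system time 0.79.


L = lambda * W = 15.4 * 0.79 = 12.17

12.17


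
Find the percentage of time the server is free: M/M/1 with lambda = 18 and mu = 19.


Idle fraction = (1 - rho) * 100 = (1 - 18/19) * 100 = 5.3%

5.3%


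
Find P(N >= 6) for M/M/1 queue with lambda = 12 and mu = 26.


P(N >= 6) = rho^6 = (12/26)^6 = 0.0097

0.0097


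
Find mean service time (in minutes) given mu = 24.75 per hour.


Mean service time = 60/mu = 60/24.75 = 2.42 minutes

2.42 minutes


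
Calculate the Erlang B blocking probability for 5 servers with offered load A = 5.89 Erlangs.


B(N,A) = (A^N/N!) / sum(A^k/k!, k=0..N) with N=5, A=5.89 = 0.3527

0.3527


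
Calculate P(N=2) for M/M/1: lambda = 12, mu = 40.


rho = 12/40; P(n) = (1-rho)*rho^n = (1-12/40)*(12/40)^2 = 0.063

0.063


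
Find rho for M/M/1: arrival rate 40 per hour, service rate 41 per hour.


rho = lambda/mu = 40/41 = 0.9756

0.9756


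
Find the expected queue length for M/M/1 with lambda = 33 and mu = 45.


rho = 33/45; Lq = rho^2/(1-rho) = 2.02

2.02


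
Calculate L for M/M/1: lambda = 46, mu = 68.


rho = 46/68; L = rho/(1-rho) = 2.09

2.09


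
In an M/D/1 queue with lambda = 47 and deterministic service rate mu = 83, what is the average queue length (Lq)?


M/D/1: Lq = rho^2 / (2*(1-rho)) where rho = 47/83; Lq = 0.37

0.37


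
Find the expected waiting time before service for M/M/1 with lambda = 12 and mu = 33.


rho = 12/33; Wq = rho/(mu - lambda) = 0.0173 hours

0.0173 hours


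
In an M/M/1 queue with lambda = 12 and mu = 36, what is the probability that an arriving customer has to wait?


P(wait) = rho = lambda/mu = 12/36 = 0.3333

0.3333


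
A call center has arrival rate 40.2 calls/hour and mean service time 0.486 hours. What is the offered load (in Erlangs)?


Offered load a = lambda * E[S] = 40.2 * 0.486 = 19.54 Erlangs

19.54 Erlangs


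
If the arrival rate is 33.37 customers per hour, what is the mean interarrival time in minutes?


Mean interarrival time = 60/lambda = 60/33.37 = 1.8 minutes

1.8 minutes


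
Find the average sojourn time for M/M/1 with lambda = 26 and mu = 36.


W = 1/(mu - lambda) = 1/(36 - 26) = 0.1 hours

0.1 hours


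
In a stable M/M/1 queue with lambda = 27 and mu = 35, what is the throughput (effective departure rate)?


For a stable queue (lambda < mu), throughput = lambda = 27 per hour

27 per hour


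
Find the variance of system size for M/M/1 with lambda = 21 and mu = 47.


rho = 21/47; Var(N) = rho/(1-rho)^2 = 1.46

1.46


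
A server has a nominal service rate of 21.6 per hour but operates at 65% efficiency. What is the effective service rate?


Effective rate = mu * efficiency = 21.6 * 0.65 = 14.04 per hour

14.04 per hour


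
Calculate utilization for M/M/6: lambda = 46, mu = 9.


rho = lambda/(c*mu) = 46/(6*9) = 0.8519

0.8519


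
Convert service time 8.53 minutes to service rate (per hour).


mu = 60 / avg_service_time = 60 / 8.53 = 7.03 per hour

7.03 per hour


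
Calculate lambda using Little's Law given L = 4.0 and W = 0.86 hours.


lambda = L / W = 4.0 / 0.86 = 4.65 per hour

4.65 per hour


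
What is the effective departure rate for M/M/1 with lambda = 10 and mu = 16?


For a stable queue (lambda < mu), throughput = lambda = 10 per hour

10 per hour


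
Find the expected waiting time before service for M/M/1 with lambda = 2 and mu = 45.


rho = 2/45; Wq = rho/(mu - lambda) = 0.001 hours

0.001 hours


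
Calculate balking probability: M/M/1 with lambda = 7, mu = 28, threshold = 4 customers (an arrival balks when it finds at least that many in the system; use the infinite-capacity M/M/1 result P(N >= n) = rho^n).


P(N >= 4) = rho^4 = (7/28)^4 = 0.0039

0.0039


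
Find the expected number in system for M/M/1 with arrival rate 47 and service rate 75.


rho = 47/75; L = rho/(1-rho) = 1.68

1.68


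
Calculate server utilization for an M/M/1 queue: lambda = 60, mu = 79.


rho = lambda/mu = 60/79 = 0.7595

0.7595


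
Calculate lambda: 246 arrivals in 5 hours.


lambda = total arrivals / time = 246 / 5 = 49.2 per hour

49.2 per hour


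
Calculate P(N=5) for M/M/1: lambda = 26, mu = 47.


rho = 26/47; P(n) = (1-rho)*rho^n = (1-26/47)*(26/47)^5 = 0.0231

0.0231


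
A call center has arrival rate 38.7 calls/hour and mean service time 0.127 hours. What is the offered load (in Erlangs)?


Offered load a = lambda * E[S] = 38.7 * 0.127 = 4.91 Erlangs

4.91 Erlangs


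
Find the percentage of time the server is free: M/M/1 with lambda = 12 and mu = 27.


Idle fraction = (1 - rho) * 100 = (1 - 12/27) * 100 = 55.6%

55.6%


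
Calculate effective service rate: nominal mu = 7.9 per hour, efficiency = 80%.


Effective rate = mu * efficiency = 7.9 * 0.8 = 6.32 per hour

6.32 per hour


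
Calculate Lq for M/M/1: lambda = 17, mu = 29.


rho = 17/29; Lq = rho^2/(1-rho) = 0.83

0.83


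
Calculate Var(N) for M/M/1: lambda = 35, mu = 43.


rho = 35/43; Var(N) = rho/(1-rho)^2 = 23.52

23.52


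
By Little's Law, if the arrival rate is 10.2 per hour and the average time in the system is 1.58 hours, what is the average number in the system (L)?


L = lambda * W = 10.2 * 1.58 = 16.12

16.12


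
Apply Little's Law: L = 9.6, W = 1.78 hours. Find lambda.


lambda = L / W = 9.6 / 1.78 = 5.39 per hour

5.39 per hour


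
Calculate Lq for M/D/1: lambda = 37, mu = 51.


M/D/1: Lq = rho^2 / (2*(1-rho)) where rho = 37/51; Lq = 0.96

0.96


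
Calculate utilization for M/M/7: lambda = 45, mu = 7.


rho = lambda/(c*mu) = 45/(7*7) = 0.9184

0.9184


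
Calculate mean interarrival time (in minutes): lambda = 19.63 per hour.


Mean interarrival time = 60/lambda = 60/19.63 = 3.06 minutes

3.06 minutes


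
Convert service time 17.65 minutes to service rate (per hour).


mu = 60 / avg_service_time = 60 / 17.65 = 3.4 per hour

3.4 per hour


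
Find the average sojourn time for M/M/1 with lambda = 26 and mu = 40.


W = 1/(mu - lambda) = 1/(40 - 26) = 0.0714 hours

0.0714 hours


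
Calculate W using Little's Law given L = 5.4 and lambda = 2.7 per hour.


W = L / lambda = 5.4 / 2.7 = 2.0 hours

2.0 hours


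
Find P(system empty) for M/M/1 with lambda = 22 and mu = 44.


P0 = 1 - rho = 1 - 22/44 = 0.5

0.5


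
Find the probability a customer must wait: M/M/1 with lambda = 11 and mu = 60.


P(wait) = rho = lambda/mu = 11/60 = 0.1833

0.1833


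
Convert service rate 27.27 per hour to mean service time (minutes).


Mean service time = 60/mu = 60/27.27 = 2.2 minutes

2.2 minutes


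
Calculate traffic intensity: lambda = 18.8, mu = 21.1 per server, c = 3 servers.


rho = lambda / (c * mu) = 18.8 / (3 * 21.1) = 0.297

0.297


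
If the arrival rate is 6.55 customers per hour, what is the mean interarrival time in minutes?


Mean interarrival time = 60/lambda = 60/6.55 = 9.16 minutes

9.16 minutes


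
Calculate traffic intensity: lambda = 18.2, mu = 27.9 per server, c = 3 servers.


rho = lambda / (c * mu) = 18.2 / (3 * 27.9) = 0.2174

0.2174


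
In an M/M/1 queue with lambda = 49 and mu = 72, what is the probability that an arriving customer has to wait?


P(wait) = rho = lambda/mu = 49/72 = 0.6806

0.6806


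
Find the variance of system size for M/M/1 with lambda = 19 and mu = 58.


rho = 19/58; Var(N) = rho/(1-rho)^2 = 0.72

0.72


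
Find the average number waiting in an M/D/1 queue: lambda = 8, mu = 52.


M/D/1: Lq = rho^2 / (2*(1-rho)) where rho = 8/52; Lq = 0.01

0.01


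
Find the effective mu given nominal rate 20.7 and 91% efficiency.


Effective rate = mu * efficiency = 20.7 * 0.91 = 18.84 per hour

18.84 per hour


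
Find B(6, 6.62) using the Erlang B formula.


B(N,A) = (A^N/N!) / sum(A^k/k!, k=0..N) with N=6, A=6.62 = 0.307

0.307


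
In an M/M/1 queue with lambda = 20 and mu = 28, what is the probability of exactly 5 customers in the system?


rho = 20/28; P(n) = (1-rho)*rho^n = (1-20/28)*(20/28)^5 = 0.0531

0.0531


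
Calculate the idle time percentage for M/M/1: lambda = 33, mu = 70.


Idle fraction = (1 - rho) * 100 = (1 - 33/70) * 100 = 52.9%

52.9%


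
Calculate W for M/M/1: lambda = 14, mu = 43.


W = 1/(mu - lambda) = 1/(43 - 14) = 0.0345 hours

0.0345 hours


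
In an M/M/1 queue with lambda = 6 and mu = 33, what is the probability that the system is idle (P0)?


P0 = 1 - rho = 1 - 6/33 = 0.8182

0.8182


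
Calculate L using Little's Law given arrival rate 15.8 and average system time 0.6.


L = lambda * W = 15.8 * 0.6 = 9.48

9.48


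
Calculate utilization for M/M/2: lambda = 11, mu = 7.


rho = lambda/(c*mu) = 11/(2*7) = 0.7857

0.7857


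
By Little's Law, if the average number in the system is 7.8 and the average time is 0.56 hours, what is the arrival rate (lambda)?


lambda = L / W = 7.8 / 0.56 = 13.93 per hour

13.93 per hour


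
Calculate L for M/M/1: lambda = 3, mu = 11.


rho = 3/11; L = rho/(1-rho) = 0.37

0.37


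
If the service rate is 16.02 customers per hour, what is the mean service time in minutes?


Mean service time = 60/mu = 60/16.02 = 3.75 minutes

3.75 minutes


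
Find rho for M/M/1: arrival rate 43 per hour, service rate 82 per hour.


rho = lambda/mu = 43/82 = 0.5244

0.5244


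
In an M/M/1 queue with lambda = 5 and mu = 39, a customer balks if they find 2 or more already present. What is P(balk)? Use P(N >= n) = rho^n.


P(N >= 2) = rho^2 = (5/39)^2 = 0.0164

0.0164


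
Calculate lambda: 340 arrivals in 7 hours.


lambda = total arrivals / time = 340 / 7 = 48.57 per hour

48.57 per hour


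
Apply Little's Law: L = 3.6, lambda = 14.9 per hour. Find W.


W = L / lambda = 3.6 / 14.9 = 0.2416 hours

0.2416 hours


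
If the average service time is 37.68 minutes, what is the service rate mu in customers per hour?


mu = 60 / avg_service_time = 60 / 37.68 = 1.59 per hour

1.59 per hour


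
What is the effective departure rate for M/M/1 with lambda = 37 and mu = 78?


For a stable queue (lambda < mu), throughput = lambda = 37 per hour

37 per hour


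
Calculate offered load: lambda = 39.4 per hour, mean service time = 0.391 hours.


Offered load a = lambda * E[S] = 39.4 * 0.391 = 15.41 Erlangs

15.41 Erlangs


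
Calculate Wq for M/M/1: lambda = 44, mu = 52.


rho = 44/52; Wq = rho/(mu - lambda) = 0.1058 hours

0.1058 hours


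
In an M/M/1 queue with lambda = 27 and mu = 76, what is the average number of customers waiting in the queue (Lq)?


rho = 27/76; Lq = rho^2/(1-rho) = 0.2

0.2


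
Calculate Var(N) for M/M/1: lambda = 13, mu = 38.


rho = 13/38; Var(N) = rho/(1-rho)^2 = 0.79

0.79


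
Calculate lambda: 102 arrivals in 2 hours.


lambda = total arrivals / time = 102 / 2 = 51.0 per hour

51.0 per hour


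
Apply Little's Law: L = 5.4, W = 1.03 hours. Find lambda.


lambda = L / W = 5.4 / 1.03 = 5.24 per hour

5.24 per hour


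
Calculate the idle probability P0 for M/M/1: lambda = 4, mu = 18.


P0 = 1 - rho = 1 - 4/18 = 0.7778

0.7778


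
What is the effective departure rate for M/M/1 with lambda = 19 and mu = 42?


For a stable queue (lambda < mu), throughput = lambda = 19 per hour

19 per hour


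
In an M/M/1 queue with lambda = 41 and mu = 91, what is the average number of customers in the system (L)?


rho = 41/91; L = rho/(1-rho) = 0.82

0.82


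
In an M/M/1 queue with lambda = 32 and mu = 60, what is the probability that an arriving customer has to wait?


P(wait) = rho = lambda/mu = 32/60 = 0.5333

0.5333


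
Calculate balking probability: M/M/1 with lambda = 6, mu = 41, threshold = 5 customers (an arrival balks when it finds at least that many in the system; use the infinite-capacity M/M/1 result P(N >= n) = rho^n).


P(N >= 5) = rho^5 = (6/41)^5 = 0.0001

0.0001


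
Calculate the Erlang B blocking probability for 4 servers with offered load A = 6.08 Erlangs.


B(N,A) = (A^N/N!) / sum(A^k/k!, k=0..N) with N=4, A=6.08 = 0.4746

0.4746


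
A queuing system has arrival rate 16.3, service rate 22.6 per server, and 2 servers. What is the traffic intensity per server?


rho = lambda / (c * mu) = 16.3 / (2 * 22.6) = 0.3606

0.3606


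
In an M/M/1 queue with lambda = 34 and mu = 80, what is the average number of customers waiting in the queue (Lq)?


rho = 34/80; Lq = rho^2/(1-rho) = 0.31

0.31


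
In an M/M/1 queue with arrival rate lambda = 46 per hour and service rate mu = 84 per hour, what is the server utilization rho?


rho = lambda/mu = 46/84 = 0.5476

0.5476


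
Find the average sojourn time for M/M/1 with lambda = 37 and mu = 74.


W = 1/(mu - lambda) = 1/(74 - 37) = 0.027 hours

0.027 hours


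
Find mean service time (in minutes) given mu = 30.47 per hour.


Mean service time = 60/mu = 60/30.47 = 1.97 minutes

1.97 minutes


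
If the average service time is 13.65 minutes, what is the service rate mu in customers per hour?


mu = 60 / avg_service_time = 60 / 13.65 = 4.4 per hour

4.4 per hour


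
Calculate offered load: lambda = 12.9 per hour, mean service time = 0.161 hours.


Offered load a = lambda * E[S] = 12.9 * 0.161 = 2.08 Erlangs

2.08 Erlangs


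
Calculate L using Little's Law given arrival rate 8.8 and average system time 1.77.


L = lambda * W = 8.8 * 1.77 = 15.58

15.58


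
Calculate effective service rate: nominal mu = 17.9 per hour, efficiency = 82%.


Effective rate = mu * efficiency = 17.9 * 0.82 = 14.68 per hour

14.68 per hour


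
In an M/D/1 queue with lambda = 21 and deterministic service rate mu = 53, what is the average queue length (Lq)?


M/D/1: Lq = rho^2 / (2*(1-rho)) where rho = 21/53; Lq = 0.13

0.13


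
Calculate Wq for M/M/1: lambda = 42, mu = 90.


rho = 42/90; Wq = rho/(mu - lambda) = 0.0097 hours

0.0097 hours


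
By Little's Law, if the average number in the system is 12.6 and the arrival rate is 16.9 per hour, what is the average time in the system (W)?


W = L / lambda = 12.6 / 16.9 = 0.7456 hours

0.7456 hours


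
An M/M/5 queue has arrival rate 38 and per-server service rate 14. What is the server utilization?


rho = lambda/(c*mu) = 38/(5*14) = 0.5429

0.5429


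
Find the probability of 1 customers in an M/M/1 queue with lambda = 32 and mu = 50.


rho = 32/50; P(n) = (1-rho)*rho^n = (1-32/50)*(32/50)^1 = 0.2304

0.2304


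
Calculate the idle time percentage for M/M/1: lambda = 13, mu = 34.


Idle fraction = (1 - rho) * 100 = (1 - 13/34) * 100 = 61.8%

61.8%


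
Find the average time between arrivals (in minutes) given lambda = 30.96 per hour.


Mean interarrival time = 60/lambda = 60/30.96 = 1.94 minutes

1.94 minutes


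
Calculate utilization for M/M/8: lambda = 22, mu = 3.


rho = lambda/(c*mu) = 22/(8*3) = 0.9167

0.9167


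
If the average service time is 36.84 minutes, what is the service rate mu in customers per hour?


mu = 60 / avg_service_time = 60 / 36.84 = 1.63 per hour

1.63 per hour


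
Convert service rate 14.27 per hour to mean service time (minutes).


Mean service time = 60/mu = 60/14.27 = 4.2 minutes

4.2 minutes


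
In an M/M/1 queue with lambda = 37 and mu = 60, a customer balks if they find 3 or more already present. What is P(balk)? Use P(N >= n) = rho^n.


P(N >= 3) = rho^3 = (37/60)^3 = 0.2345

0.2345


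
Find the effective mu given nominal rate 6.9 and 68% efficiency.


Effective rate = mu * efficiency = 6.9 * 0.68 = 4.69 per hour

4.69 per hour


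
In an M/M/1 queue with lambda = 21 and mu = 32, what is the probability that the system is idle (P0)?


P0 = 1 - rho = 1 - 21/32 = 0.3438

0.3438


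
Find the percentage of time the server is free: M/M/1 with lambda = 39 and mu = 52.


Idle fraction = (1 - rho) * 100 = (1 - 39/52) * 100 = 25.0%

25.0%


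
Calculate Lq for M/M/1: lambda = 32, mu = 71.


rho = 32/71; Lq = rho^2/(1-rho) = 0.37

0.37


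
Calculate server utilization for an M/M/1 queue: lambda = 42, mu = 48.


rho = lambda/mu = 42/48 = 0.875

0.875


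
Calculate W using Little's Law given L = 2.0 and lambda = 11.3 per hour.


W = L / lambda = 2.0 / 11.3 = 0.177 hours

0.177 hours


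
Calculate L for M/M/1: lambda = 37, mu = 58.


rho = 37/58; L = rho/(1-rho) = 1.76

1.76


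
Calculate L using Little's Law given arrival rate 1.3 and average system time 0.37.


L = lambda * W = 1.3 * 0.37 = 0.48

0.48


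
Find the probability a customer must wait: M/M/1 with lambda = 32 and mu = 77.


P(wait) = rho = lambda/mu = 32/77 = 0.4156

0.4156


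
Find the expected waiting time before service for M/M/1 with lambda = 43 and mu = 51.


rho = 43/51; Wq = rho/(mu - lambda) = 0.1054 hours

0.1054 hours


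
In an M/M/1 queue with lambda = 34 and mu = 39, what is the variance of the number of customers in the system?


rho = 34/39; Var(N) = rho/(1-rho)^2 = 53.04

53.04


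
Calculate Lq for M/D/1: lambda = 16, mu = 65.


M/D/1: Lq = rho^2 / (2*(1-rho)) where rho = 16/65; Lq = 0.04

0.04


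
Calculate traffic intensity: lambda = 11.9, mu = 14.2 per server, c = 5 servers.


rho = lambda / (c * mu) = 11.9 / (5 * 14.2) = 0.1676

0.1676


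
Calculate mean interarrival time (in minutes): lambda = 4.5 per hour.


Mean interarrival time = 60/lambda = 60/4.5 = 13.33 minutes

13.33 minutes


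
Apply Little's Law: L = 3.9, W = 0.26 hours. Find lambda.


lambda = L / W = 3.9 / 0.26 = 15.0 per hour

15.0 per hour


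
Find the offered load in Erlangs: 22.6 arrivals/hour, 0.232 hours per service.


Offered load a = lambda * E[S] = 22.6 * 0.232 = 5.24 Erlangs

5.24 Erlangs


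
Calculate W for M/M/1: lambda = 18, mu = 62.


W = 1/(mu - lambda) = 1/(62 - 18) = 0.0227 hours

0.0227 hours


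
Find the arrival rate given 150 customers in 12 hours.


lambda = total arrivals / time = 150 / 12 = 12.5 per hour

12.5 per hour


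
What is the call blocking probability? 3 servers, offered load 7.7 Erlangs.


B(N,A) = (A^N/N!) / sum(A^k/k!, k=0..N) with N=3, A=7.7 = 0.6649

0.6649


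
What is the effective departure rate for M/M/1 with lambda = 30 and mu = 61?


For a stable queue (lambda < mu), throughput = lambda = 30 per hour

30 per hour


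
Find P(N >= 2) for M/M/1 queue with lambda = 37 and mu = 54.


P(N >= 2) = rho^2 = (37/54)^2 = 0.4695

0.4695


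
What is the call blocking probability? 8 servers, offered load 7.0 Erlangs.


B(N,A) = (A^N/N!) / sum(A^k/k!, k=0..N) with N=8, A=7.0 = 0.1788

0.1788


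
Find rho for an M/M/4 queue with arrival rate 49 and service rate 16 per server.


rho = lambda/(c*mu) = 49/(4*16) = 0.7656

0.7656


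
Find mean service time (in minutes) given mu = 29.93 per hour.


Mean service time = 60/mu = 60/29.93 = 2.0 minutes

2.0 minutes


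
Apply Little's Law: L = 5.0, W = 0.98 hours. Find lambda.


lambda = L / W = 5.0 / 0.98 = 5.1 per hour

5.1 per hour


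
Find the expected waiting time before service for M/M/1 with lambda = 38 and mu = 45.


rho = 38/45; Wq = rho/(mu - lambda) = 0.1206 hours

0.1206 hours


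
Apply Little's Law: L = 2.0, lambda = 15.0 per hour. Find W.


W = L / lambda = 2.0 / 15.0 = 0.1333 hours

0.1333 hours


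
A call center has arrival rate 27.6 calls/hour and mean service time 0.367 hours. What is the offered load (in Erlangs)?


Offered load a = lambda * E[S] = 27.6 * 0.367 = 10.13 Erlangs

10.13 Erlangs


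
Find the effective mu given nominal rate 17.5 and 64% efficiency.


Effective rate = mu * efficiency = 17.5 * 0.64 = 11.2 per hour

11.2 per hour


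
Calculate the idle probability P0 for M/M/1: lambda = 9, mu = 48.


P0 = 1 - rho = 1 - 9/48 = 0.8125

0.8125


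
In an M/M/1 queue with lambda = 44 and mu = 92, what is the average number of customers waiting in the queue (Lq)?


rho = 44/92; Lq = rho^2/(1-rho) = 0.44

0.44


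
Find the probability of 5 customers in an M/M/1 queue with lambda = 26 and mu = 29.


rho = 26/29; P(n) = (1-rho)*rho^n = (1-26/29)*(26/29)^5 = 0.0599

0.0599


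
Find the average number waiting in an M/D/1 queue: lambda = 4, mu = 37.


M/D/1: Lq = rho^2 / (2*(1-rho)) where rho = 4/37; Lq = 0.01

0.01


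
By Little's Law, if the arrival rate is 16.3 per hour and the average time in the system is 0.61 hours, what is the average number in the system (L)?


L = lambda * W = 16.3 * 0.61 = 9.94

9.94


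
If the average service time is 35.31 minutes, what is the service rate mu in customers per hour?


mu = 60 / avg_service_time = 60 / 35.31 = 1.7 per hour

1.7 per hour


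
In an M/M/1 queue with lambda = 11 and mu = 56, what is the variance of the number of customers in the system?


rho = 11/56; Var(N) = rho/(1-rho)^2 = 0.3

0.3


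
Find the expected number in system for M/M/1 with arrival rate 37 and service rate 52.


rho = 37/52; L = rho/(1-rho) = 2.47

2.47


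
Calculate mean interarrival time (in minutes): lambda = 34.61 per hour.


Mean interarrival time = 60/lambda = 60/34.61 = 1.73 minutes

1.73 minutes


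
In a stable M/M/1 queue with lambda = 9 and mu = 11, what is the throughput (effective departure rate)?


For a stable queue (lambda < mu), throughput = lambda = 9 per hour

9 per hour


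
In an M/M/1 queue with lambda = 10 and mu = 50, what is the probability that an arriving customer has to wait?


P(wait) = rho = lambda/mu = 10/50 = 0.2

0.2


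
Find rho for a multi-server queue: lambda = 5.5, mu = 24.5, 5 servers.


rho = lambda / (c * mu) = 5.5 / (5 * 24.5) = 0.0449

0.0449


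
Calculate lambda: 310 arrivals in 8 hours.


lambda = total arrivals / time = 310 / 8 = 38.75 per hour

38.75 per hour


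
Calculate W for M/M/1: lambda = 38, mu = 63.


W = 1/(mu - lambda) = 1/(63 - 38) = 0.04 hours

0.04 hours


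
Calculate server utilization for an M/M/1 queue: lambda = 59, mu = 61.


rho = lambda/mu = 59/61 = 0.9672

0.9672


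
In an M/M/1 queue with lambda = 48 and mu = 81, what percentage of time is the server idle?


Idle fraction = (1 - rho) * 100 = (1 - 48/81) * 100 = 40.7%

40.7%


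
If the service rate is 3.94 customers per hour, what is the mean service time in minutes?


Mean service time = 60/mu = 60/3.94 = 15.23 minutes

15.23 minutes


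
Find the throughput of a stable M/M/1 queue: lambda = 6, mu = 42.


For a stable queue (lambda < mu), throughput = lambda = 6 per hour

6 per hour


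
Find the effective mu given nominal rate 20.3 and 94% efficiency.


Effective rate = mu * efficiency = 20.3 * 0.94 = 19.08 per hour

19.08 per hour


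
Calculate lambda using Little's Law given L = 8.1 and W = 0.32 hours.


lambda = L / W = 8.1 / 0.32 = 25.31 per hour

25.31 per hour


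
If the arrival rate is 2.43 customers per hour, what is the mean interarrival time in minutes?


Mean interarrival time = 60/lambda = 60/2.43 = 24.69 minutes

24.69 minutes


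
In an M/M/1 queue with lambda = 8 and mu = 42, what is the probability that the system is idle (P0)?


P0 = 1 - rho = 1 - 8/42 = 0.8095

0.8095


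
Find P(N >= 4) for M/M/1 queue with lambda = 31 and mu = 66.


P(N >= 4) = rho^4 = (31/66)^4 = 0.0487

0.0487


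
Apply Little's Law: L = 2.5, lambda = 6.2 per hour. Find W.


W = L / lambda = 2.5 / 6.2 = 0.4032 hours

0.4032 hours


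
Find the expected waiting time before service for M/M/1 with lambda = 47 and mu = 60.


rho = 47/60; Wq = rho/(mu - lambda) = 0.0603 hours

0.0603 hours


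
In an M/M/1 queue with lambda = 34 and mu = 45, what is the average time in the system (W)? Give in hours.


W = 1/(mu - lambda) = 1/(45 - 34) = 0.0909 hours

0.0909 hours


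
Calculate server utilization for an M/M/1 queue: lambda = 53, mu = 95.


rho = lambda/mu = 53/95 = 0.5579

0.5579


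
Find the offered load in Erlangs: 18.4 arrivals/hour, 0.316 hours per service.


Offered load a = lambda * E[S] = 18.4 * 0.316 = 5.81 Erlangs

5.81 Erlangs


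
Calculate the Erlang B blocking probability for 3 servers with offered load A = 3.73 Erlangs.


B(N,A) = (A^N/N!) / sum(A^k/k!, k=0..N) with N=3, A=3.73 = 0.4253

0.4253


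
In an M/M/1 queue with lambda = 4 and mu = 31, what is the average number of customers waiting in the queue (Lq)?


rho = 4/31; Lq = rho^2/(1-rho) = 0.02

0.02


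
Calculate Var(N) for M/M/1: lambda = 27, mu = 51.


rho = 27/51; Var(N) = rho/(1-rho)^2 = 2.39

2.39


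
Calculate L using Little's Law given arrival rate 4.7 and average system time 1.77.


L = lambda * W = 4.7 * 1.77 = 8.32

8.32


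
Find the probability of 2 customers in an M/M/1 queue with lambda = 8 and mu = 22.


rho = 8/22; P(n) = (1-rho)*rho^n = (1-8/22)*(8/22)^2 = 0.0841

0.0841


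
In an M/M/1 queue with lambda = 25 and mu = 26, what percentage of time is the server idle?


Idle fraction = (1 - rho) * 100 = (1 - 25/26) * 100 = 3.8%

3.8%


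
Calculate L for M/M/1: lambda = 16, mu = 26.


rho = 16/26; L = rho/(1-rho) = 1.6

1.6


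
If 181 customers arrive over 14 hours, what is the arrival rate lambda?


lambda = total arrivals / time = 181 / 14 = 12.93 per hour

12.93 per hour


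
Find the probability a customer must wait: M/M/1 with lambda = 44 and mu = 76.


P(wait) = rho = lambda/mu = 44/76 = 0.5789

0.5789


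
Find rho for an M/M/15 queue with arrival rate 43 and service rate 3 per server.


rho = lambda/(c*mu) = 43/(15*3) = 0.9556

0.9556


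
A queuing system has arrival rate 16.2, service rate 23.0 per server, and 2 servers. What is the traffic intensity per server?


rho = lambda / (c * mu) = 16.2 / (2 * 23.0) = 0.3522

0.3522


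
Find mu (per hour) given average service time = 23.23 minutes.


mu = 60 / avg_service_time = 60 / 23.23 = 2.58 per hour

2.58 per hour


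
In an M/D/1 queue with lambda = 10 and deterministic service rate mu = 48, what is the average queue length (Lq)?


M/D/1: Lq = rho^2 / (2*(1-rho)) where rho = 10/48; Lq = 0.03

0.03


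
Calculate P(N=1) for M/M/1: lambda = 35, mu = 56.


rho = 35/56; P(n) = (1-rho)*rho^n = (1-35/56)*(35/56)^1 = 0.2344

0.2344


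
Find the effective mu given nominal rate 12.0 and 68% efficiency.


Effective rate = mu * efficiency = 12.0 * 0.68 = 8.16 per hour

8.16 per hour


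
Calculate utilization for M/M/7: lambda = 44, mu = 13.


rho = lambda/(c*mu) = 44/(7*13) = 0.4835

0.4835


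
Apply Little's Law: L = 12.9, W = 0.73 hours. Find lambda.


lambda = L / W = 12.9 / 0.73 = 17.67 per hour

17.67 per hour


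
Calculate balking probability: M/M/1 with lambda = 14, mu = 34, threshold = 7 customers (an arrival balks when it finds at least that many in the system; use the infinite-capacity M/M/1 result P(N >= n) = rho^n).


P(N >= 7) = rho^7 = (14/34)^7 = 0.002

0.002


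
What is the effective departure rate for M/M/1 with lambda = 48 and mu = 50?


For a stable queue (lambda < mu), throughput = lambda = 48 per hour

48 per hour


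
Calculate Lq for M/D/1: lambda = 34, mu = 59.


M/D/1: Lq = rho^2 / (2*(1-rho)) where rho = 34/59; Lq = 0.39

0.39


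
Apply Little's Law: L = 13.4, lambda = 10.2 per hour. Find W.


W = L / lambda = 13.4 / 10.2 = 1.3137 hours

1.3137 hours


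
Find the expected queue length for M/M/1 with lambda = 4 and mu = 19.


rho = 4/19; Lq = rho^2/(1-rho) = 0.06

0.06


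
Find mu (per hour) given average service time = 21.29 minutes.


mu = 60 / avg_service_time = 60 / 21.29 = 2.82 per hour

2.82 per hour


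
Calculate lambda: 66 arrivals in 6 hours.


lambda = total arrivals / time = 66 / 6 = 11.0 per hour

11.0 per hour


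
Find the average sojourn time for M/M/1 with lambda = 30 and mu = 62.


W = 1/(mu - lambda) = 1/(62 - 30) = 0.0313 hours

0.0313 hours


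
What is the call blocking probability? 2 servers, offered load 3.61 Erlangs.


B(N,A) = (A^N/N!) / sum(A^k/k!, k=0..N) with N=2, A=3.61 = 0.5857

0.5857


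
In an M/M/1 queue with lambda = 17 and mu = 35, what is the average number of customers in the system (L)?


rho = 17/35; L = rho/(1-rho) = 0.94

0.94


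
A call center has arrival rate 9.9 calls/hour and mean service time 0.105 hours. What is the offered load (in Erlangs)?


Offered load a = lambda * E[S] = 9.9 * 0.105 = 1.04 Erlangs

1.04 Erlangs


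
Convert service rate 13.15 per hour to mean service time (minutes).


Mean service time = 60/mu = 60/13.15 = 4.56 minutes

4.56 minutes


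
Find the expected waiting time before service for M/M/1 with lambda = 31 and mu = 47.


rho = 31/47; Wq = rho/(mu - lambda) = 0.0412 hours

0.0412 hours


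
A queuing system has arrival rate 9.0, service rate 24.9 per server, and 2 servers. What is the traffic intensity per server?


rho = lambda / (c * mu) = 9.0 / (2 * 24.9) = 0.1807

0.1807


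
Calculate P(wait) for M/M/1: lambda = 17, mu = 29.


P(wait) = rho = lambda/mu = 17/29 = 0.5862

0.5862


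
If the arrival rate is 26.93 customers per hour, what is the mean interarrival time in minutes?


Mean interarrival time = 60/lambda = 60/26.93 = 2.23 minutes

2.23 minutes


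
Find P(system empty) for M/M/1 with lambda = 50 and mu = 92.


P0 = 1 - rho = 1 - 50/92 = 0.4565

0.4565


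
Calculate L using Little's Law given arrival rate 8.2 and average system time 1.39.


L = lambda * W = 8.2 * 1.39 = 11.4

11.4


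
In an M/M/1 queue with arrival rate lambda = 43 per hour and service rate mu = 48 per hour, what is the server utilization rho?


rho = lambda/mu = 43/48 = 0.8958

0.8958


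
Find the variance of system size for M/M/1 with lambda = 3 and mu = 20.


rho = 3/20; Var(N) = rho/(1-rho)^2 = 0.21

0.21


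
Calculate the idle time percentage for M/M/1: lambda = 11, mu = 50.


Idle fraction = (1 - rho) * 100 = (1 - 11/50) * 100 = 78.0%

78.0%


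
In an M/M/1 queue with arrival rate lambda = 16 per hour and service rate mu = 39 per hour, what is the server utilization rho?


rho = lambda/mu = 16/39 = 0.4103

0.4103


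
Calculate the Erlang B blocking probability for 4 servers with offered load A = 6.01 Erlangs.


B(N,A) = (A^N/N!) / sum(A^k/k!, k=0..N) with N=4, A=6.01 = 0.4702

0.4702


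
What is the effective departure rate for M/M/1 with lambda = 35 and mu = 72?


For a stable queue (lambda < mu), throughput = lambda = 35 per hour

35 per hour


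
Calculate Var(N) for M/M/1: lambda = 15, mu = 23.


rho = 15/23; Var(N) = rho/(1-rho)^2 = 5.39

5.39


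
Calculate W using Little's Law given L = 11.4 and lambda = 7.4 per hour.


W = L / lambda = 11.4 / 7.4 = 1.5405 hours

1.5405 hours


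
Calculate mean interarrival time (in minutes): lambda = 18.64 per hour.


Mean interarrival time = 60/lambda = 60/18.64 = 3.22 minutes

3.22 minutes


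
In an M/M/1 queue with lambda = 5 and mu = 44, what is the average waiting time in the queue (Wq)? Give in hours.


rho = 5/44; Wq = rho/(mu - lambda) = 0.0029 hours

0.0029 hours


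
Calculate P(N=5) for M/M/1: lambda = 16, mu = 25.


rho = 16/25; P(n) = (1-rho)*rho^n = (1-16/25)*(16/25)^5 = 0.0387

0.0387


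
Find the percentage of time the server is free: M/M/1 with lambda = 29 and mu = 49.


Idle fraction = (1 - rho) * 100 = (1 - 29/49) * 100 = 40.8%

40.8%


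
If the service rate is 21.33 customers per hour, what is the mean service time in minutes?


Mean service time = 60/mu = 60/21.33 = 2.81 minutes

2.81 minutes


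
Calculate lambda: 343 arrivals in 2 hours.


lambda = total arrivals / time = 343 / 2 = 171.5 per hour

171.5 per hour


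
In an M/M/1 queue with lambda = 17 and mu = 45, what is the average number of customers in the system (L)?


rho = 17/45; L = rho/(1-rho) = 0.61

0.61


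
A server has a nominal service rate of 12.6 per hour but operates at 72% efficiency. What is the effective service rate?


Effective rate = mu * efficiency = 12.6 * 0.72 = 9.07 per hour

9.07 per hour


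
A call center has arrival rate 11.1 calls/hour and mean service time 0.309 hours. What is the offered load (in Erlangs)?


Offered load a = lambda * E[S] = 11.1 * 0.309 = 3.43 Erlangs

3.43 Erlangs


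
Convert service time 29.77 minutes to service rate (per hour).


mu = 60 / avg_service_time = 60 / 29.77 = 2.02 per hour

2.02 per hour


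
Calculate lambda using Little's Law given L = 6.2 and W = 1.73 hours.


lambda = L / W = 6.2 / 1.73 = 3.58 per hour

3.58 per hour


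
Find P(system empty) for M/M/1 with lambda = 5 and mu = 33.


P0 = 1 - rho = 1 - 5/33 = 0.8485

0.8485


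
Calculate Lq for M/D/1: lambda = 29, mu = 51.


M/D/1: Lq = rho^2 / (2*(1-rho)) where rho = 29/51; Lq = 0.37

0.37


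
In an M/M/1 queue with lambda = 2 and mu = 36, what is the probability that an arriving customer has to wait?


P(wait) = rho = lambda/mu = 2/36 = 0.0556

0.0556


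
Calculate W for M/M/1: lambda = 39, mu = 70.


W = 1/(mu - lambda) = 1/(70 - 39) = 0.0323 hours

0.0323 hours


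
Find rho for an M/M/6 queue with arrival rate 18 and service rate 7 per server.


rho = lambda/(c*mu) = 18/(6*7) = 0.4286

0.4286


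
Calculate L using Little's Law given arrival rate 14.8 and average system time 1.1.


L = lambda * W = 14.8 * 1.1 = 16.28

16.28


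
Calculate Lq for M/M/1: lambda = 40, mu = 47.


rho = 40/47; Lq = rho^2/(1-rho) = 4.86

4.86


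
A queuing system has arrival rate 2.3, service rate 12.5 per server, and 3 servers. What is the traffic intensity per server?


rho = lambda / (c * mu) = 2.3 / (3 * 12.5) = 0.0613

0.0613


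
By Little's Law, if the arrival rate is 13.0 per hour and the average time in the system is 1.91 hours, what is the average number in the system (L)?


L = lambda * W = 13.0 * 1.91 = 24.83

24.83


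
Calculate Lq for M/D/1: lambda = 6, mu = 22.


M/D/1: Lq = rho^2 / (2*(1-rho)) where rho = 6/22; Lq = 0.05

0.05


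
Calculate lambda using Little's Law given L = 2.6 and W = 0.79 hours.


lambda = L / W = 2.6 / 0.79 = 3.29 per hour

3.29 per hour


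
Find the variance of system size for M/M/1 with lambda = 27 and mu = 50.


rho = 27/50; Var(N) = rho/(1-rho)^2 = 2.55

2.55


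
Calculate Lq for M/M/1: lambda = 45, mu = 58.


rho = 45/58; Lq = rho^2/(1-rho) = 2.69

2.69


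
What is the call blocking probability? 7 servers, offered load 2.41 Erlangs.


B(N,A) = (A^N/N!) / sum(A^k/k!, k=0..N) with N=7, A=2.41 = 0.0084

0.0084


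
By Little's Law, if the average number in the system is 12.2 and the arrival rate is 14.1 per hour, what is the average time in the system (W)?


W = L / lambda = 12.2 / 14.1 = 0.8652 hours

0.8652 hours


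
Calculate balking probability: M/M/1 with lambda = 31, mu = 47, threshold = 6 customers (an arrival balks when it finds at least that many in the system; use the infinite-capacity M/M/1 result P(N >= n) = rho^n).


P(N >= 6) = rho^6 = (31/47)^6 = 0.0823

0.0823


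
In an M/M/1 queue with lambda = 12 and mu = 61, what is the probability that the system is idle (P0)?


P0 = 1 - rho = 1 - 12/61 = 0.8033

0.8033


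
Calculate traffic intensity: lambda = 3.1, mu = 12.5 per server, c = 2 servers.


rho = lambda / (c * mu) = 3.1 / (2 * 12.5) = 0.124

0.124


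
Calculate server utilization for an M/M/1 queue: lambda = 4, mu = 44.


rho = lambda/mu = 4/44 = 0.0909

0.0909


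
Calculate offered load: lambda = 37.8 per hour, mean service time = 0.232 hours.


Offered load a = lambda * E[S] = 37.8 * 0.232 = 8.77 Erlangs

8.77 Erlangs


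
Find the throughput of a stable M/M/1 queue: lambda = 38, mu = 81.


For a stable queue (lambda < mu), throughput = lambda = 38 per hour

38 per hour


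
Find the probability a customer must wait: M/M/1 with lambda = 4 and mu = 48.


P(wait) = rho = lambda/mu = 4/48 = 0.0833

0.0833


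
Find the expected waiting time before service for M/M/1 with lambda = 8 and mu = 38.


rho = 8/38; Wq = rho/(mu - lambda) = 0.007 hours

0.007 hours


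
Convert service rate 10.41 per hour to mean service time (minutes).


Mean service time = 60/mu = 60/10.41 = 5.76 minutes

5.76 minutes


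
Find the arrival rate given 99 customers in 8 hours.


lambda = total arrivals / time = 99 / 8 = 12.38 per hour

12.38 per hour


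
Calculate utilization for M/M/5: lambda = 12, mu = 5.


rho = lambda/(c*mu) = 12/(5*5) = 0.48

0.48


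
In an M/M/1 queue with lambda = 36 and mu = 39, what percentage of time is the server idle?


Idle fraction = (1 - rho) * 100 = (1 - 36/39) * 100 = 7.7%

7.7%


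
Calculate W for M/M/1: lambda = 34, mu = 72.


W = 1/(mu - lambda) = 1/(72 - 34) = 0.0263 hours

0.0263 hours


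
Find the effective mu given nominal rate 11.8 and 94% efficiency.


Effective rate = mu * efficiency = 11.8 * 0.94 = 11.09 per hour

11.09 per hour


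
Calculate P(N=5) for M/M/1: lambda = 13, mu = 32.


rho = 13/32; P(n) = (1-rho)*rho^n = (1-13/32)*(13/32)^5 = 0.0066

0.0066


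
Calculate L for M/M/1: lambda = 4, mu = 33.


rho = 4/33; L = rho/(1-rho) = 0.14

0.14


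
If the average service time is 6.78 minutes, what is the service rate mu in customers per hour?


mu = 60 / avg_service_time = 60 / 6.78 = 8.85 per hour

8.85 per hour


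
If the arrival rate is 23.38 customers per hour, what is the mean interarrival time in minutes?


Mean interarrival time = 60/lambda = 60/23.38 = 2.57 minutes

2.57 minutes


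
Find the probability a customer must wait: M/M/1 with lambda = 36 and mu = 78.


P(wait) = rho = lambda/mu = 36/78 = 0.4615

0.4615


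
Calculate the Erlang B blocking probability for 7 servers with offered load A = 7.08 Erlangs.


B(N,A) = (A^N/N!) / sum(A^k/k!, k=0..N) with N=7, A=7.08 = 0.2538

0.2538


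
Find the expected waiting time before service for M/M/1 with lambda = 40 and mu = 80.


rho = 40/80; Wq = rho/(mu - lambda) = 0.0125 hours

0.0125 hours


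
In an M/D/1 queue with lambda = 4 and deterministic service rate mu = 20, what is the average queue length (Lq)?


M/D/1: Lq = rho^2 / (2*(1-rho)) where rho = 4/20; Lq = 0.03

0.03


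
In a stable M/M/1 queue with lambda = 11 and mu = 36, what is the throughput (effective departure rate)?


For a stable queue (lambda < mu), throughput = lambda = 11 per hour

11 per hour
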